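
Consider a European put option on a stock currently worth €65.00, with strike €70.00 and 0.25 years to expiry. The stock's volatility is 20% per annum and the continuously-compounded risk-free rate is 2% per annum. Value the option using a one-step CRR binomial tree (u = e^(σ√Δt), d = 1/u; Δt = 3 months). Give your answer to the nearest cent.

€5.56

CRR parameters: u = e^(σ√Δt) = e^(0.2·√0.25) = 1.1052, d = 1/u = 0.9048
Per-period rate: rΔt = 0.02·0.25 = 0.005, so R = e^0.005 = 1.0050
Risk-neutral probability p = (e^0.005 − 0.9048)/(1.1052 − 0.9048) = 0.1002/0.2003 = 0.5000
Terminal stock prices: S_u = 71.84, S_d = 58.81
Terminal payoffs (K − S): max(-1.836, 0) = 0, max(11.19, 0) = 11.19
Node 0 (S = 65): V_0 = e^(−0.005)·[0.5000·0.0000 + 0.5000·11.1856] = 5.5644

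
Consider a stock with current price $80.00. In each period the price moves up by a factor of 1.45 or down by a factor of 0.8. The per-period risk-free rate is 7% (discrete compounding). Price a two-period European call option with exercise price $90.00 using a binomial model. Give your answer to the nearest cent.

$12.97

Risk-neutral probability p = (1 + 0.07 − 0.8)/(1.45 − 0.8) = 0.2700/0.6500 = 0.4154
Terminal stock prices: S_uu = 168.2, S_ud = 92.8, S_dd = 51.2
Terminal payoffs (S − K): max(78.2, 0) = 78.2, max(2.8, 0) = 2.8, max(-38.8, 0) = 0
Node u (S = 116): V_u = 1/1.07·[0.4154·78.2000 + 0.5846·2.8000] = 31.8879
Node d (S = 64): V_d = 1/1.07·[0.4154·2.8000 + 0.5846·0.0000] = 1.0870
Node 0 (S = 80): V_0 = 1/1.07·[0.4154·31.8879 + 0.5846·1.0870] = 12.9731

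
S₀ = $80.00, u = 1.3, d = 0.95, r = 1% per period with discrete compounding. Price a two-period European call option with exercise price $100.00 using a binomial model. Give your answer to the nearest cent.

Risk-neutral probability p = (1 + 0.01 − 0.95)/(1.3 − 0.95) = 0.0600/0.3500 = 0.1714
Terminal stock prices: S_uu = 135.2, S_ud = 98.8, S_dd = 72.2
Terminal payoffs (S − K): max(35.2, 0) = 35.2, max(-1.2, 0) = 0, max(-27.8, 0) = 0
Node u (S = 104): V_u = 1/1.01·[0.1714·35.2000 + 0.8286·0.0000] = 5.9745
Node d (S = 76): V_d = 1/1.01·[0.1714·0.0000 + 0.8286·0.0000] = 0.0000
Node 0 (S = 80): V_0 = 1/1.01·[0.1714·5.9745 + 0.8286·0.0000] = 1.0141

$1.01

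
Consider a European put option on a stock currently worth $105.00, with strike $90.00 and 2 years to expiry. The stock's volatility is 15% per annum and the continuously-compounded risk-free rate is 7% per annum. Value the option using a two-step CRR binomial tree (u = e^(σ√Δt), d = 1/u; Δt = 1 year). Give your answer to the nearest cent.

CRR parameters: u = e^(σ√Δt) = e^(0.15·√1) = 1.1618, d = 1/u = 0.8607
Per-period rate: rΔt = 0.07·1 = 0.07, so R = e^0.07 = 1.0725
Risk-neutral probability p = (e^0.07 − 0.8607)/(1.1618 − 0.8607) = 0.2118/0.3011 = 0.7034
Terminal stock prices: S_uu = 141.7, S_ud = 105, S_dd = 77.79
Terminal payoffs (K − S): max(-51.74, 0) = 0, max(-15, 0) = 0, max(12.21, 0) = 12.21
Node u (S = 122): V_u = e^(−0.07)·[0.7034·0.0000 + 0.2966·0.0000] = 0.0000
Node d (S = 90.37): V_d = e^(−0.07)·[0.7034·0.0000 + 0.2966·12.2141] = 3.3782
Node 0 (S = 105): V_0 = e^(−0.07)·[0.7034·0.0000 + 0.2966·3.3782] = 0.9344

$0.93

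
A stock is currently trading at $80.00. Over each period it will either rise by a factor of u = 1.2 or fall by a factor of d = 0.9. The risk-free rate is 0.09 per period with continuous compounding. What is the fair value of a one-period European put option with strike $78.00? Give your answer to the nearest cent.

Risk-neutral probability p = (e^0.09 − 0.9)/(1.2 − 0.9) = 0.1942/0.3000 = 0.6472
Terminal stock prices: S_u = 96, S_d = 72
Terminal payoffs (K − S): max(-18, 0) = 0, max(6, 0) = 6
Node 0 (S = 80): V_0 = e^(−0.09)·[0.6472·0.0000 + 0.3528·6.0000] = 1.9343

$1.93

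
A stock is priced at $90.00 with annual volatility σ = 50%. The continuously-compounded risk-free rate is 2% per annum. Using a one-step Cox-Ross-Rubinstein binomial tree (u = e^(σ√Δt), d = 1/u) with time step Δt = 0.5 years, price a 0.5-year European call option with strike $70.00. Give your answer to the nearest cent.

$24.56

CRR parameters: u = e^(σ√Δt) = e^(0.5·√0.5) = 1.4241, d = 1/u = 0.7022
Per-period rate: rΔt = 0.02·0.5 = 0.01, so R = e^0.01 = 1.0101
Risk-neutral probability p = (e^0.01 − 0.7022)/(1.4241 − 0.7022) = 0.3079/0.7219 = 0.4264
Terminal stock prices: S_u = 128.2, S_d = 63.2
Terminal payoffs (S − K): max(58.17, 0) = 58.17, max(-6.803, 0) = 0
Node 0 (S = 90): V_0 = e^(−0.01)·[0.4264·58.1707 + 0.5736·0.0000] = 24.5596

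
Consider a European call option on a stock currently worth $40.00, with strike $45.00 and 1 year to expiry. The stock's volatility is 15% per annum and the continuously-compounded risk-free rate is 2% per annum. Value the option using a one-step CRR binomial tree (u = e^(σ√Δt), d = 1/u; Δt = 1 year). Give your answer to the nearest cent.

$0.76

CRR parameters: u = e^(σ√Δt) = e^(0.15·√1) = 1.1618, d = 1/u = 0.8607
Per-period rate: rΔt = 0.02·1 = 0.02, so R = e^0.02 = 1.0202
Risk-neutral probability p = (e^0.02 − 0.8607)/(1.1618 − 0.8607) = 0.1595/0.3011 = 0.5297
Terminal stock prices: S_u = 46.47, S_d = 34.43
Terminal payoffs (S − K): max(1.473, 0) = 1.473, max(-10.57, 0) = 0
Node 0 (S = 40): V_0 = e^(−0.02)·[0.5297·1.4734 + 0.4703·0.0000] = 0.7649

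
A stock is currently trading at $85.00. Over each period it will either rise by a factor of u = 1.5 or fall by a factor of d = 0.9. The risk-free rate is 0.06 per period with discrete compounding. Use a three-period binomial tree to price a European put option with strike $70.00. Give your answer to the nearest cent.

$2.66

Risk-neutral probability p = (1 + 0.06 − 0.9)/(1.5 − 0.9) = 0.1600/0.6000 = 0.2667
Terminal stock prices: S_uuu = 286.9, S_uud = 172.1, S_udd = 103.3, S_ddd = 61.97
Terminal payoffs (K − S): max(-216.9, 0) = 0, max(-102.1, 0) = 0, max(-33.28, 0) = 0, max(8.035, 0) = 8.035
Node uu (S = 191.2): V_uu = 1/1.06·[0.2667·0.0000 + 0.7333·0.0000] = 0.0000
Node ud (S = 114.8): V_ud = 1/1.06·[0.2667·0.0000 + 0.7333·0.0000] = 0.0000
Node dd (S = 68.85): V_dd = 1/1.06·[0.2667·0.0000 + 0.7333·8.0350] = 5.5588
Node u (S = 127.5): V_u = 1/1.06·[0.2667·0.0000 + 0.7333·0.0000] = 0.0000
Node d (S = 76.5): V_d = 1/1.06·[0.2667·0.0000 + 0.7333·5.5588] = 3.8457
Node 0 (S = 85): V_0 = 1/1.06·[0.2667·0.0000 + 0.7333·3.8457] = 2.6606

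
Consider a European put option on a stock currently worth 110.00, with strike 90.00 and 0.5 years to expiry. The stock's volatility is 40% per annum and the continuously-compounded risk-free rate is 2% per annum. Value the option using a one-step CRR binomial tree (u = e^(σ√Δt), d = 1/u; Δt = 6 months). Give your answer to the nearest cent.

3.89

CRR parameters: u = e^(σ√Δt) = e^(0.4·√0.5) = 1.3269, d = 1/u = 0.7536
Per-period rate: rΔt = 0.02·0.5 = 0.01, so R = e^0.01 = 1.0101
Risk-neutral probability p = (e^0.01 − 0.7536)/(1.3269 − 0.7536) = 0.2564/0.5733 = 0.4473
Terminal stock prices: S_u = 146, S_d = 82.9
Terminal payoffs (K − S): max(-55.96, 0) = 0, max(7.1, 0) = 7.1
Node 0 (S = 110): V_0 = e^(−0.01)·[0.4473·0.0000 + 0.5527·7.0998] = 3.8851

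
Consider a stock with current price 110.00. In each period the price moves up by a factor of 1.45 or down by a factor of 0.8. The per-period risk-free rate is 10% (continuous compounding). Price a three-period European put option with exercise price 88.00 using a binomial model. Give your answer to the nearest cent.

Risk-neutral probability p = (e^0.1 − 0.8)/(1.45 − 0.8) = 0.3052/0.6500 = 0.4695
Terminal stock prices: S_uuu = 335.3, S_uud = 185, S_udd = 102.1, S_ddd = 56.32
Terminal payoffs (K − S): max(-247.3, 0) = 0, max(-97.02, 0) = 0, max(-14.08, 0) = 0, max(31.68, 0) = 31.68
Node uu (S = 231.3): V_uu = e^(−0.1)·[0.4695·0.0000 + 0.5305·0.0000] = 0.0000
Node ud (S = 127.6): V_ud = e^(−0.1)·[0.4695·0.0000 + 0.5305·0.0000] = 0.0000
Node dd (S = 70.4): V_dd = e^(−0.1)·[0.4695·0.0000 + 0.5305·31.6800] = 15.2071
Node u (S = 159.5): V_u = e^(−0.1)·[0.4695·0.0000 + 0.5305·0.0000] = 0.0000
Node d (S = 88): V_d = e^(−0.1)·[0.4695·0.0000 + 0.5305·15.2071] = 7.2997
Node 0 (S = 110): V_0 = e^(−0.1)·[0.4695·0.0000 + 0.5305·7.2997] = 3.5040

3.50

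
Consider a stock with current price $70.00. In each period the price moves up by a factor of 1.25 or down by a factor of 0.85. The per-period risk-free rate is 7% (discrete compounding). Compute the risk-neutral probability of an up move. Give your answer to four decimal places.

Risk-neutral probability p = (1 + 0.07 − 0.85)/(1.25 − 0.85) = 0.2200/0.4000 = 0.5500

p = 0.5500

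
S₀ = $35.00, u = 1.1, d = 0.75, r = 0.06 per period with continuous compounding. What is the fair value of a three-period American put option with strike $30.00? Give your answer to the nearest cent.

$0.48

Risk-neutral probability p = (e^0.06 − 0.75)/(1.1 − 0.75) = 0.3118/0.3500 = 0.8910
Terminal stock prices: S_uuu = 46.59, S_uud = 31.76, S_udd = 21.66, S_ddd = 14.77
Terminal payoffs (K − S): max(-16.59, 0) = 0, max(-1.763, 0) = 0, max(8.344, 0) = 8.344, max(15.23, 0) = 15.23
Node uu (S = 42.35): continuation = e^(−0.06)·[0.8910·0.0000 + 0.1090·0.0000] = 0.0000; exercise value = 0.0000 ≤ continuation, so V_uu = 0.0000
Node ud (S = 28.88): continuation = e^(−0.06)·[0.8910·0.0000 + 0.1090·8.3438] = 0.8568; exercise value = 1.1250 > continuation, so V_ud = 1.1250 (exercise)
Node dd (S = 19.69): continuation = e^(−0.06)·[0.8910·8.3438 + 0.1090·15.2344] = 8.5654; exercise value = 10.3125 > continuation, so V_dd = 10.3125 (exercise)
Node u (S = 38.5): continuation = e^(−0.06)·[0.8910·0.0000 + 0.1090·1.1250] = 0.1155; exercise value = 0.0000 ≤ continuation, so V_u = 0.1155
Node d (S = 26.25): continuation = e^(−0.06)·[0.8910·1.1250 + 0.1090·10.3125] = 2.0029; exercise value = 3.7500 > continuation, so V_d = 3.7500 (exercise)
Node 0 (S = 35): continuation = e^(−0.06)·[0.8910·0.1155 + 0.1090·3.7500] = 0.4820; exercise value = 0.0000 ≤ continuation, so V_0 = 0.4820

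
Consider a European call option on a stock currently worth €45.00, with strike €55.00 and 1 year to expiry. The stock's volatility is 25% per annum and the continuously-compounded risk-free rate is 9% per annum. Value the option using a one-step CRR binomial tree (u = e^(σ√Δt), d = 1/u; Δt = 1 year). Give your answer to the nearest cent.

CRR parameters: u = e^(σ√Δt) = e^(0.25·√1) = 1.2840, d = 1/u = 0.7788
Per-period rate: rΔt = 0.09·1 = 0.09, so R = e^0.09 = 1.0942
Risk-neutral probability p = (e^0.09 − 0.7788)/(1.2840 − 0.7788) = 0.3154/0.5052 = 0.6242
Terminal stock prices: S_u = 57.78, S_d = 35.05
Terminal payoffs (S − K): max(2.781, 0) = 2.781, max(-19.95, 0) = 0
Node 0 (S = 45): V_0 = e^(−0.09)·[0.6242·2.7811 + 0.3758·0.0000] = 1.5866

€1.59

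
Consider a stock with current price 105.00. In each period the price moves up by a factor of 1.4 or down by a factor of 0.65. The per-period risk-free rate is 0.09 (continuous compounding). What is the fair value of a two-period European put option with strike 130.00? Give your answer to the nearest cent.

Risk-neutral probability p = (e^0.09 − 0.65)/(1.4 − 0.65) = 0.4442/0.7500 = 0.5922
Terminal stock prices: S_uu = 205.8, S_ud = 95.55, S_dd = 44.36
Terminal payoffs (K − S): max(-75.8, 0) = 0, max(34.45, 0) = 34.45, max(85.64, 0) = 85.64
Node u (S = 147): V_u = e^(−0.09)·[0.5922·0.0000 + 0.4078·34.4500] = 12.8385
Node d (S = 68.25): V_d = e^(−0.09)·[0.5922·34.4500 + 0.4078·85.6375] = 50.5611
Node 0 (S = 105): V_0 = e^(−0.09)·[0.5922·12.8385 + 0.4078·50.5611] = 25.7916

25.79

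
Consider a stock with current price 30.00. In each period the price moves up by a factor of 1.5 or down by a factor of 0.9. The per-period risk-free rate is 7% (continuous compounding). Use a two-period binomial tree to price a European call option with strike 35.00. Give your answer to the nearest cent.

4.29

Risk-neutral probability p = (e^0.07 − 0.9)/(1.5 − 0.9) = 0.1725/0.6000 = 0.2875
Terminal stock prices: S_uu = 67.5, S_ud = 40.5, S_dd = 24.3
Terminal payoffs (S − K): max(32.5, 0) = 32.5, max(5.5, 0) = 5.5, max(-10.7, 0) = 0
Node u (S = 45): V_u = e^(−0.07)·[0.2875·32.5000 + 0.7125·5.5000] = 12.3662
Node d (S = 27): V_d = e^(−0.07)·[0.2875·5.5000 + 0.7125·0.0000] = 1.4744
Node 0 (S = 30): V_0 = e^(−0.07)·[0.2875·12.3662 + 0.7125·1.4744] = 4.2946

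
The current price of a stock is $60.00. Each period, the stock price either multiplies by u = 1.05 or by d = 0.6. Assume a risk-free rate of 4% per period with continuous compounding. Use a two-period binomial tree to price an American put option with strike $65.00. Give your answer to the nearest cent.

Risk-neutral probability p = (e^0.04 − 0.6)/(1.05 − 0.6) = 0.4408/0.4500 = 0.9796
Terminal stock prices: S_uu = 66.15, S_ud = 37.8, S_dd = 21.6
Terminal payoffs (K − S): max(-1.15, 0) = 0, max(27.2, 0) = 27.2, max(43.4, 0) = 43.4
Node u (S = 63): continuation = e^(−0.04)·[0.9796·0.0000 + 0.0204·27.2000] = 0.5337; exercise value = 2.0000 > continuation, so V_u = 2.0000 (exercise)
Node d (S = 36): continuation = e^(−0.04)·[0.9796·27.2000 + 0.0204·43.4000] = 26.4513; exercise value = 29.0000 > continuation, so V_d = 29.0000 (exercise)
Node 0 (S = 60): continuation = e^(−0.04)·[0.9796·2.0000 + 0.0204·29.0000] = 2.4513; exercise value = 5.0000 > continuation, so V_0 = 5.0000 (exercise)

$5.00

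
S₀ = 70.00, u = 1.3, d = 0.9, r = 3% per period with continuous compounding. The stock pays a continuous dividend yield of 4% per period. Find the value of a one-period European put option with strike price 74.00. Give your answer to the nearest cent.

Per-period risk-free factor R = e^0.03 = 1.0305; dividend-adjusted growth = e^(0.03−0.04) = 0.9900.
Risk-neutral probability p = (0.9900 − 0.9)/(1.3 − 0.9) = 0.0900/0.4000 = 0.2251
Terminal stock prices: S_u = 91, S_d = 63
Terminal payoffs (K − S): max(-17, 0) = 0, max(11, 0) = 11
Node 0 (S = 70): V_0 = e^(−0.03)·[0.2251·0.0000 + 0.7749·11.0000] = 8.2717

8.27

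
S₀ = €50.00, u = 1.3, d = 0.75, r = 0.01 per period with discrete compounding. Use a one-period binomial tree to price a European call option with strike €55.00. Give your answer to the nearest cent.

Risk-neutral probability p = (1 + 0.01 − 0.75)/(1.3 − 0.75) = 0.2600/0.5500 = 0.4727
Terminal stock prices: S_u = 65, S_d = 37.5
Terminal payoffs (S − K): max(10, 0) = 10, max(-17.5, 0) = 0
Node 0 (S = 50): V_0 = 1/1.01·[0.4727·10.0000 + 0.5273·0.0000] = 4.6805

€4.68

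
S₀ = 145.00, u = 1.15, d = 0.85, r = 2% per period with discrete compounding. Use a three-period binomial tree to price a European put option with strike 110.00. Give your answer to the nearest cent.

Risk-neutral probability p = (1 + 0.02 − 0.85)/(1.15 − 0.85) = 0.1700/0.3000 = 0.5667
Terminal stock prices: S_uuu = 220.5, S_uud = 163, S_udd = 120.5, S_ddd = 89.05
Terminal payoffs (K − S): max(-110.5, 0) = 0, max(-53, 0) = 0, max(-10.48, 0) = 0, max(20.95, 0) = 20.95
Node uu (S = 191.8): V_uu = 1/1.02·[0.5667·0.0000 + 0.4333·0.0000] = 0.0000
Node ud (S = 141.7): V_ud = 1/1.02·[0.5667·0.0000 + 0.4333·0.0000] = 0.0000
Node dd (S = 104.8): V_dd = 1/1.02·[0.5667·0.0000 + 0.4333·20.9519] = 8.9011
Node u (S = 166.8): V_u = 1/1.02·[0.5667·0.0000 + 0.4333·0.0000] = 0.0000
Node d (S = 123.2): V_d = 1/1.02·[0.5667·0.0000 + 0.4333·8.9011] = 3.7815
Node 0 (S = 145): V_0 = 1/1.02·[0.5667·0.0000 + 0.4333·3.7815] = 1.6065

1.61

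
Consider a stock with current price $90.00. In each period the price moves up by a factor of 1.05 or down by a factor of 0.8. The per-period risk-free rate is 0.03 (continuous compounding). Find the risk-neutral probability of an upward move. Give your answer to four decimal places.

Risk-neutral probability p = (e^0.03 − 0.8)/(1.05 − 0.8) = 0.2305/0.2500 = 0.9218

p = 0.9218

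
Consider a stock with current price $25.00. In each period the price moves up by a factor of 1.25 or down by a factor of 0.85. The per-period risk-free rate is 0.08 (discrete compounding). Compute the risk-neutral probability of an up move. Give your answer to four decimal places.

p = 0.5750

Risk-neutral probability p = (1 + 0.08 − 0.85)/(1.25 − 0.85) = 0.2300/0.4000 = 0.5750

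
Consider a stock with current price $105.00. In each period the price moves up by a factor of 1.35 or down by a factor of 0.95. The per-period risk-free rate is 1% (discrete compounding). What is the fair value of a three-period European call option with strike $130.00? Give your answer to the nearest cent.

Risk-neutral probability p = (1 + 0.01 − 0.95)/(1.35 − 0.95) = 0.0600/0.4000 = 0.1500
Terminal stock prices: S_uuu = 258.3, S_uud = 181.8, S_udd = 127.9, S_ddd = 90.02
Terminal payoffs (S − K): max(128.3, 0) = 128.3, max(51.79, 0) = 51.79, max(-2.071, 0) = 0, max(-39.98, 0) = 0
Node uu (S = 191.4): V_uu = 1/1.01·[0.1500·128.3394 + 0.8500·51.7944] = 62.6496
Node ud (S = 134.7): V_ud = 1/1.01·[0.1500·51.7944 + 0.8500·0.0000] = 7.6922
Node dd (S = 94.76): V_dd = 1/1.01·[0.1500·0.0000 + 0.8500·0.0000] = 0.0000
Node u (S = 141.8): V_u = 1/1.01·[0.1500·62.6496 + 0.8500·7.6922] = 15.7781
Node d (S = 99.75): V_d = 1/1.01·[0.1500·7.6922 + 0.8500·0.0000] = 1.1424
Node 0 (S = 105): V_0 = 1/1.01·[0.1500·15.7781 + 0.8500·1.1424] = 3.3047

$3.30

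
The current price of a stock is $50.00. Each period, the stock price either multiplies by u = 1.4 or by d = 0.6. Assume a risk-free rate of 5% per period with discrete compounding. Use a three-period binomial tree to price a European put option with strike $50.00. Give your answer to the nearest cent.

Risk-neutral probability p = (1 + 0.05 − 0.6)/(1.4 − 0.6) = 0.4500/0.8000 = 0.5625
Terminal stock prices: S_uuu = 137.2, S_uud = 58.8, S_udd = 25.2, S_ddd = 10.8
Terminal payoffs (K − S): max(-87.2, 0) = 0, max(-8.8, 0) = 0, max(24.8, 0) = 24.8, max(39.2, 0) = 39.2
Node uu (S = 98): V_uu = 1/1.05·[0.5625·0.0000 + 0.4375·0.0000] = 0.0000
Node ud (S = 42): V_ud = 1/1.05·[0.5625·0.0000 + 0.4375·24.8000] = 10.3333
Node dd (S = 18): V_dd = 1/1.05·[0.5625·24.8000 + 0.4375·39.2000] = 29.6190
Node u (S = 70): V_u = 1/1.05·[0.5625·0.0000 + 0.4375·10.3333] = 4.3056
Node d (S = 30): V_d = 1/1.05·[0.5625·10.3333 + 0.4375·29.6190] = 17.8770
Node 0 (S = 50): V_0 = 1/1.05·[0.5625·4.3056 + 0.4375·17.8770] = 9.7553

$9.76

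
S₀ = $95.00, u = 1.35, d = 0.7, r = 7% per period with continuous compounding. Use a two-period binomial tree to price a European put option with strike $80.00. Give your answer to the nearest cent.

$5.30

Risk-neutral probability p = (e^0.07 − 0.7)/(1.35 − 0.7) = 0.3725/0.6500 = 0.5731
Terminal stock prices: S_uu = 173.1, S_ud = 89.77, S_dd = 46.55
Terminal payoffs (K − S): max(-93.14, 0) = 0, max(-9.775, 0) = 0, max(33.45, 0) = 33.45
Node u (S = 128.2): V_u = e^(−0.07)·[0.5731·0.0000 + 0.4269·0.0000] = 0.0000
Node d (S = 66.5): V_d = e^(−0.07)·[0.5731·0.0000 + 0.4269·33.4500] = 13.3147
Node 0 (S = 95): V_0 = e^(−0.07)·[0.5731·0.0000 + 0.4269·13.3147] = 5.2999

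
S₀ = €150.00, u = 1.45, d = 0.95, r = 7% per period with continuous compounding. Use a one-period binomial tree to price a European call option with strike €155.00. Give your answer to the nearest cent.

€14.28

Risk-neutral probability p = (e^0.07 − 0.95)/(1.45 − 0.95) = 0.1225/0.5000 = 0.2450
Terminal stock prices: S_u = 217.5, S_d = 142.5
Terminal payoffs (S − K): max(62.5, 0) = 62.5, max(-12.5, 0) = 0
Node 0 (S = 150): V_0 = e^(−0.07)·[0.2450·62.5000 + 0.7550·0.0000] = 14.2782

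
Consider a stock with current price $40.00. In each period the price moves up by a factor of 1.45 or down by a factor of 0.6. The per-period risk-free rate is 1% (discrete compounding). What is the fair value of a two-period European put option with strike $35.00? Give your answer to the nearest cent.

$5.51

Risk-neutral probability p = (1 + 0.01 − 0.6)/(1.45 − 0.6) = 0.4100/0.8500 = 0.4824
Terminal stock prices: S_uu = 84.1, S_ud = 34.8, S_dd = 14.4
Terminal payoffs (K − S): max(-49.1, 0) = 0, max(0.2, 0) = 0.2, max(20.6, 0) = 20.6
Node u (S = 58): V_u = 1/1.01·[0.4824·0.0000 + 0.5176·0.2000] = 0.1025
Node d (S = 24): V_d = 1/1.01·[0.4824·0.2000 + 0.5176·20.6000] = 10.6535
Node 0 (S = 40): V_0 = 1/1.01·[0.4824·0.1025 + 0.5176·10.6535] = 5.5091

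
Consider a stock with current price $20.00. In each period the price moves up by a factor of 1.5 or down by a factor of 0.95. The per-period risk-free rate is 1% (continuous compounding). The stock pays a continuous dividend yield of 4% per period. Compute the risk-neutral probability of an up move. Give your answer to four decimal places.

Per-period risk-free factor R = e^0.01 = 1.0101; dividend-adjusted growth = e^(0.01−0.04) = 0.9704.
Risk-neutral probability p = (0.9704 − 0.95)/(1.5 − 0.95) = 0.0204/0.5500 = 0.0372

p = 0.0372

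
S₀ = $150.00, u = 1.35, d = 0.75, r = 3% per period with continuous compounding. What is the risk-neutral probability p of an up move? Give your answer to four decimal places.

Risk-neutral probability p = (e^0.03 − 0.75)/(1.35 − 0.75) = 0.2805/0.6000 = 0.4674

p = 0.4674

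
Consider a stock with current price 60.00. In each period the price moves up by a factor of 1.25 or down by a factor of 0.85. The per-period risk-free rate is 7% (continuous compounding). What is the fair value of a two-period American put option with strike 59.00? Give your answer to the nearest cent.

3.31

Risk-neutral probability p = (e^0.07 − 0.85)/(1.25 − 0.85) = 0.2225/0.4000 = 0.5563
Terminal stock prices: S_uu = 93.75, S_ud = 63.75, S_dd = 43.35
Terminal payoffs (K − S): max(-34.75, 0) = 0, max(-4.75, 0) = 0, max(15.65, 0) = 15.65
Node u (S = 75): continuation = e^(−0.07)·[0.5563·0.0000 + 0.4437·0.0000] = 0.0000; exercise value = 0.0000 ≤ continuation, so V_u = 0.0000
Node d (S = 51): continuation = e^(−0.07)·[0.5563·0.0000 + 0.4437·15.6500] = 6.4749; exercise value = 8.0000 > continuation, so V_d = 8.0000 (exercise)
Node 0 (S = 60): continuation = e^(−0.07)·[0.5563·0.0000 + 0.4437·8.0000] = 3.3098; exercise value = 0.0000 ≤ continuation, so V_0 = 3.3098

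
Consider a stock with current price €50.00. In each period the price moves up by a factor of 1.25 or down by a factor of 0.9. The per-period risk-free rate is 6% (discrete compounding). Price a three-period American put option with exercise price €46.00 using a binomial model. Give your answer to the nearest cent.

€1.44

Risk-neutral probability p = (1 + 0.06 − 0.9)/(1.25 − 0.9) = 0.1600/0.3500 = 0.4571
Terminal stock prices: S_uuu = 97.66, S_uud = 70.31, S_udd = 50.62, S_ddd = 36.45
Terminal payoffs (K − S): max(-51.66, 0) = 0, max(-24.31, 0) = 0, max(-4.625, 0) = 0, max(9.55, 0) = 9.55
Node uu (S = 78.12): continuation = 1/1.06·[0.4571·0.0000 + 0.5429·0.0000] = 0.0000; exercise value = 0.0000 ≤ continuation, so V_uu = 0.0000
Node ud (S = 56.25): continuation = 1/1.06·[0.4571·0.0000 + 0.5429·0.0000] = 0.0000; exercise value = 0.0000 ≤ continuation, so V_ud = 0.0000
Node dd (S = 40.5): continuation = 1/1.06·[0.4571·0.0000 + 0.5429·9.5500] = 4.8908; exercise value = 5.5000 > continuation, so V_dd = 5.5000 (exercise)
Node u (S = 62.5): continuation = 1/1.06·[0.4571·0.0000 + 0.5429·0.0000] = 0.0000; exercise value = 0.0000 ≤ continuation, so V_u = 0.0000
Node d (S = 45): continuation = 1/1.06·[0.4571·0.0000 + 0.5429·5.5000] = 2.8167; exercise value = 1.0000 ≤ continuation, so V_d = 2.8167
Node 0 (S = 50): continuation = 1/1.06·[0.4571·0.0000 + 0.5429·2.8167] = 1.4425; exercise value = 0.0000 ≤ continuation, so V_0 = 1.4425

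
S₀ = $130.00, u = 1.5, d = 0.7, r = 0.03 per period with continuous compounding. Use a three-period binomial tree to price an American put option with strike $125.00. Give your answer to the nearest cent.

$27.55

Risk-neutral probability p = (e^0.03 − 0.7)/(1.5 − 0.7) = 0.3305/0.8000 = 0.4131
Terminal stock prices: S_uuu = 438.8, S_uud = 204.8, S_udd = 95.55, S_ddd = 44.59
Terminal payoffs (K − S): max(-313.8, 0) = 0, max(-79.75, 0) = 0, max(29.45, 0) = 29.45, max(80.41, 0) = 80.41
Node uu (S = 292.5): continuation = e^(−0.03)·[0.4131·0.0000 + 0.5869·0.0000] = 0.0000; exercise value = 0.0000 ≤ continuation, so V_uu = 0.0000
Node ud (S = 136.5): continuation = e^(−0.03)·[0.4131·0.0000 + 0.5869·29.4500] = 16.7743; exercise value = 0.0000 ≤ continuation, so V_ud = 16.7743
Node dd (S = 63.7): continuation = e^(−0.03)·[0.4131·29.4500 + 0.5869·80.4100] = 57.6057; exercise value = 61.3000 > continuation, so V_dd = 61.3000 (exercise)
Node u (S = 195): continuation = e^(−0.03)·[0.4131·0.0000 + 0.5869·16.7743] = 9.5544; exercise value = 0.0000 ≤ continuation, so V_u = 9.5544
Node d (S = 91): continuation = e^(−0.03)·[0.4131·16.7743 + 0.5869·61.3000] = 41.6397; exercise value = 34.0000 ≤ continuation, so V_d = 41.6397
Node 0 (S = 130): continuation = e^(−0.03)·[0.4131·9.5544 + 0.5869·41.6397] = 27.5474; exercise value = 0.0000 ≤ continuation, so V_0 = 27.5474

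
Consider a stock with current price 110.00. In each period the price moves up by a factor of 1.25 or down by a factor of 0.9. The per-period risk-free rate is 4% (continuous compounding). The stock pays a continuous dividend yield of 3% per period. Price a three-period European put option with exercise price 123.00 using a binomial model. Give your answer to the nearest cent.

Per-period risk-free factor R = e^0.04 = 1.0408; dividend-adjusted growth = e^(0.04−0.03) = 1.0101.
Risk-neutral probability p = (1.0101 − 0.9)/(1.25 − 0.9) = 0.1101/0.3500 = 0.3144
Terminal stock prices: S_uuu = 214.8, S_uud = 154.7, S_udd = 111.4, S_ddd = 80.19
Terminal payoffs (K − S): max(-91.84, 0) = 0, max(-31.69, 0) = 0, max(11.62, 0) = 11.62, max(42.81, 0) = 42.81
Node uu (S = 171.9): V_uu = e^(−0.04)·[0.3144·0.0000 + 0.6856·0.0000] = 0.0000
Node ud (S = 123.8): V_ud = e^(−0.04)·[0.3144·0.0000 + 0.6856·11.6250] = 7.6573
Node dd (S = 89.1): V_dd = e^(−0.04)·[0.3144·11.6250 + 0.6856·42.8100] = 31.7104
Node u (S = 137.5): V_u = e^(−0.04)·[0.3144·0.0000 + 0.6856·7.6573] = 5.0438
Node d (S = 99): V_d = e^(−0.04)·[0.3144·7.6573 + 0.6856·31.7104] = 23.2006
Node 0 (S = 110): V_0 = e^(−0.04)·[0.3144·5.0438 + 0.6856·23.2006] = 16.8057

16.81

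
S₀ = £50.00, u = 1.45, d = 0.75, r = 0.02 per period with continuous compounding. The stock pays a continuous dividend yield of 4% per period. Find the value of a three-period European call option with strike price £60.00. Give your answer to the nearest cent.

£6.96

Per-period risk-free factor R = e^0.02 = 1.0202; dividend-adjusted growth = e^(0.02−0.04) = 0.9802.
Risk-neutral probability p = (0.9802 − 0.75)/(1.45 − 0.75) = 0.2302/0.7000 = 0.3289
Terminal stock prices: S_uuu = 152.4, S_uud = 78.84, S_udd = 40.78, S_ddd = 21.09
Terminal payoffs (S − K): max(92.43, 0) = 92.43, max(18.84, 0) = 18.84, max(-19.22, 0) = 0, max(-38.91, 0) = 0
Node uu (S = 105.1): V_uu = e^(−0.02)·[0.3289·92.4313 + 0.6711·18.8438] = 42.1911
Node ud (S = 54.38): V_ud = e^(−0.02)·[0.3289·18.8438 + 0.6711·0.0000] = 6.0742
Node dd (S = 28.12): V_dd = e^(−0.02)·[0.3289·0.0000 + 0.6711·0.0000] = 0.0000
Node u (S = 72.5): V_u = e^(−0.02)·[0.3289·42.1911 + 0.6711·6.0742] = 17.5959
Node d (S = 37.5): V_d = e^(−0.02)·[0.3289·6.0742 + 0.6711·0.0000] = 1.9580
Node 0 (S = 50): V_0 = e^(−0.02)·[0.3289·17.5959 + 0.6711·1.9580] = 6.9600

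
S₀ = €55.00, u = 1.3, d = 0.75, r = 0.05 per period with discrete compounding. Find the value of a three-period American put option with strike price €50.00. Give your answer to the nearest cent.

Risk-neutral probability p = (1 + 0.05 − 0.75)/(1.3 − 0.75) = 0.3000/0.5500 = 0.5455
Terminal stock prices: S_uuu = 120.8, S_uud = 69.71, S_udd = 40.22, S_ddd = 23.2
Terminal payoffs (K − S): max(-70.84, 0) = 0, max(-19.71, 0) = 0, max(9.781, 0) = 9.781, max(26.8, 0) = 26.8
Node uu (S = 92.95): continuation = 1/1.05·[0.5455·0.0000 + 0.4545·0.0000] = 0.0000; exercise value = 0.0000 ≤ continuation, so V_uu = 0.0000
Node ud (S = 53.62): continuation = 1/1.05·[0.5455·0.0000 + 0.4545·9.7812] = 4.2343; exercise value = 0.0000 ≤ continuation, so V_ud = 4.2343
Node dd (S = 30.94): continuation = 1/1.05·[0.5455·9.7812 + 0.4545·26.7969] = 16.6815; exercise value = 19.0625 > continuation, so V_dd = 19.0625 (exercise)
Node u (S = 71.5): continuation = 1/1.05·[0.5455·0.0000 + 0.4545·4.2343] = 1.8330; exercise value = 0.0000 ≤ continuation, so V_u = 1.8330
Node d (S = 41.25): continuation = 1/1.05·[0.5455·4.2343 + 0.4545·19.0625] = 10.4518; exercise value = 8.7500 ≤ continuation, so V_d = 10.4518
Node 0 (S = 55): continuation = 1/1.05·[0.5455·1.8330 + 0.4545·10.4518] = 5.4768; exercise value = 0.0000 ≤ continuation, so V_0 = 5.4768

€5.48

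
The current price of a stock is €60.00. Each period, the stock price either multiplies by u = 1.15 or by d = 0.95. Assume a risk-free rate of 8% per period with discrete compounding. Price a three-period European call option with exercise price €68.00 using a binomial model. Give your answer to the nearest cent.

€7.67

Risk-neutral probability p = (1 + 0.08 − 0.95)/(1.15 − 0.95) = 0.1300/0.2000 = 0.6500
Terminal stock prices: S_uuu = 91.25, S_uud = 75.38, S_udd = 62.27, S_ddd = 51.44
Terminal payoffs (S − K): max(23.25, 0) = 23.25, max(7.382, 0) = 7.382, max(-5.727, 0) = 0, max(-16.56, 0) = 0
Node uu (S = 79.35): V_uu = 1/1.08·[0.6500·23.2525 + 0.3500·7.3825] = 16.3870
Node ud (S = 65.55): V_ud = 1/1.08·[0.6500·7.3825 + 0.3500·0.0000] = 4.4432
Node dd (S = 54.15): V_dd = 1/1.08·[0.6500·0.0000 + 0.3500·0.0000] = 0.0000
Node u (S = 69): V_u = 1/1.08·[0.6500·16.3870 + 0.3500·4.4432] = 11.3025
Node d (S = 57): V_d = 1/1.08·[0.6500·4.4432 + 0.3500·0.0000] = 2.6741
Node 0 (S = 60): V_0 = 1/1.08·[0.6500·11.3025 + 0.3500·2.6741] = 7.6690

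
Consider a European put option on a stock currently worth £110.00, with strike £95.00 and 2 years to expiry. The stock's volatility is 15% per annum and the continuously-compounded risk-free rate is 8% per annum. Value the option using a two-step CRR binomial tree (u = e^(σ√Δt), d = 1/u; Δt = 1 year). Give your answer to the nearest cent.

CRR parameters: u = e^(σ√Δt) = e^(0.15·√1) = 1.1618, d = 1/u = 0.8607
Per-period rate: rΔt = 0.08·1 = 0.08, so R = e^0.08 = 1.0833
Risk-neutral probability p = (e^0.08 − 0.8607)/(1.1618 − 0.8607) = 0.2226/0.3011 = 0.7392
Terminal stock prices: S_uu = 148.5, S_ud = 110, S_dd = 81.49
Terminal payoffs (K − S): max(-53.48, 0) = 0, max(-15, 0) = 0, max(13.51, 0) = 13.51
Node u (S = 127.8): V_u = e^(−0.08)·[0.7392·0.0000 + 0.2608·0.0000] = 0.0000
Node d (S = 94.68): V_d = e^(−0.08)·[0.7392·0.0000 + 0.2608·13.5100] = 3.2531
Node 0 (S = 110): V_0 = e^(−0.08)·[0.7392·0.0000 + 0.2608·3.2531] = 0.7833

£0.78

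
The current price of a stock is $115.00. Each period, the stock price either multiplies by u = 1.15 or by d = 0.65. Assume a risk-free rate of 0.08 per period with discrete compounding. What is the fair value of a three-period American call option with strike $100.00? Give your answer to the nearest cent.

Risk-neutral probability p = (1 + 0.08 − 0.65)/(1.15 − 0.65) = 0.4300/0.5000 = 0.8600
Terminal stock prices: S_uuu = 174.9, S_uud = 98.86, S_udd = 55.88, S_ddd = 31.58
Terminal payoffs (S − K): max(74.9, 0) = 74.9, max(-1.143, 0) = 0, max(-44.12, 0) = 0, max(-68.42, 0) = 0
Node uu (S = 152.1): continuation = 1/1.08·[0.8600·74.9006 + 0.1400·0.0000] = 59.6431; exercise value = 52.0875 ≤ continuation, so V_uu = 59.6431
Node ud (S = 85.96): continuation = 1/1.08·[0.8600·0.0000 + 0.1400·0.0000] = 0.0000; exercise value = 0.0000 ≤ continuation, so V_ud = 0.0000
Node dd (S = 48.59): continuation = 1/1.08·[0.8600·0.0000 + 0.1400·0.0000] = 0.0000; exercise value = 0.0000 ≤ continuation, so V_dd = 0.0000
Node u (S = 132.2): continuation = 1/1.08·[0.8600·59.6431 + 0.1400·0.0000] = 47.4936; exercise value = 32.2500 ≤ continuation, so V_u = 47.4936
Node d (S = 74.75): continuation = 1/1.08·[0.8600·0.0000 + 0.1400·0.0000] = 0.0000; exercise value = 0.0000 ≤ continuation, so V_d = 0.0000
Node 0 (S = 115): continuation = 1/1.08·[0.8600·47.4936 + 0.1400·0.0000] = 37.8190; exercise value = 15.0000 ≤ continuation, so V_0 = 37.8190

$37.82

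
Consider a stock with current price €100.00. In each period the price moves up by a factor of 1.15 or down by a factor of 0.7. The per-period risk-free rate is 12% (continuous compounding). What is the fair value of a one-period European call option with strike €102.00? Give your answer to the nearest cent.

Risk-neutral probability p = (e^0.12 − 0.7)/(1.15 − 0.7) = 0.4275/0.4500 = 0.9500
Terminal stock prices: S_u = 115, S_d = 70
Terminal payoffs (S − K): max(13, 0) = 13, max(-32, 0) = 0
Node 0 (S = 100): V_0 = e^(−0.12)·[0.9500·13.0000 + 0.0500·0.0000] = 10.9534

€10.95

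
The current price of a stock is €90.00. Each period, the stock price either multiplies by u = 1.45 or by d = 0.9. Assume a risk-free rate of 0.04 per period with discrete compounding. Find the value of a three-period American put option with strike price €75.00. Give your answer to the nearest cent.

Risk-neutral probability p = (1 + 0.04 − 0.9)/(1.45 − 0.9) = 0.1400/0.5500 = 0.2545
Terminal stock prices: S_uuu = 274.4, S_uud = 170.3, S_udd = 105.7, S_ddd = 65.61
Terminal payoffs (K − S): max(-199.4, 0) = 0, max(-95.3, 0) = 0, max(-30.71, 0) = 0, max(9.39, 0) = 9.39
Node uu (S = 189.2): continuation = 1/1.04·[0.2545·0.0000 + 0.7455·0.0000] = 0.0000; exercise value = 0.0000 ≤ continuation, so V_uu = 0.0000
Node ud (S = 117.5): continuation = 1/1.04·[0.2545·0.0000 + 0.7455·0.0000] = 0.0000; exercise value = 0.0000 ≤ continuation, so V_ud = 0.0000
Node dd (S = 72.9): continuation = 1/1.04·[0.2545·0.0000 + 0.7455·9.3900] = 6.7306; exercise value = 2.1000 ≤ continuation, so V_dd = 6.7306
Node u (S = 130.5): continuation = 1/1.04·[0.2545·0.0000 + 0.7455·0.0000] = 0.0000; exercise value = 0.0000 ≤ continuation, so V_u = 0.0000
Node d (S = 81): continuation = 1/1.04·[0.2545·0.0000 + 0.7455·6.7306] = 4.8244; exercise value = 0.0000 ≤ continuation, so V_d = 4.8244
Node 0 (S = 90): continuation = 1/1.04·[0.2545·0.0000 + 0.7455·4.8244] = 3.4580; exercise value = 0.0000 ≤ continuation, so V_0 = 3.4580

€3.46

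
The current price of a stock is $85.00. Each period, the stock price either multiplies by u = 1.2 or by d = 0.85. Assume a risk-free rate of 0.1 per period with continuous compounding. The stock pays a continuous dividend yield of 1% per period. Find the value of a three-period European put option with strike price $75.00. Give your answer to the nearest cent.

$0.65

Per-period risk-free factor R = e^0.1 = 1.1052; dividend-adjusted growth = e^(0.1−0.01) = 1.0942.
Risk-neutral probability p = (1.0942 − 0.85)/(1.2 − 0.85) = 0.2442/0.3500 = 0.6976
Terminal stock prices: S_uuu = 146.9, S_uud = 104, S_udd = 73.69, S_ddd = 52.2
Terminal payoffs (K − S): max(-71.88, 0) = 0, max(-29.04, 0) = 0, max(1.305, 0) = 1.305, max(22.8, 0) = 22.8
Node uu (S = 122.4): V_uu = e^(−0.1)·[0.6976·0.0000 + 0.3024·0.0000] = 0.0000
Node ud (S = 86.7): V_ud = e^(−0.1)·[0.6976·0.0000 + 0.3024·1.3050] = 0.3570
Node dd (S = 61.41): V_dd = e^(−0.1)·[0.6976·1.3050 + 0.3024·22.7994] = 7.0614
Node u (S = 102): V_u = e^(−0.1)·[0.6976·0.0000 + 0.3024·0.3570] = 0.0977
Node d (S = 72.25): V_d = e^(−0.1)·[0.6976·0.3570 + 0.3024·7.0614] = 2.1573
Node 0 (S = 85): V_0 = e^(−0.1)·[0.6976·0.0977 + 0.3024·2.1573] = 0.6519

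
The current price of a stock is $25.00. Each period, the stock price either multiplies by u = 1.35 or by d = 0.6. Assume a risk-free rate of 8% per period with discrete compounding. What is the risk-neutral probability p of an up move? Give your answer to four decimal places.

p = 0.6400

Risk-neutral probability p = (1 + 0.08 − 0.6)/(1.35 − 0.6) = 0.4800/0.7500 = 0.6400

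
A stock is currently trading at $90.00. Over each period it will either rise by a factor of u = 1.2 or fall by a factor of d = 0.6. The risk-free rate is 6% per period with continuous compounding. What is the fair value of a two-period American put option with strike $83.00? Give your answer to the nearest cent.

Risk-neutral probability p = (e^0.06 − 0.6)/(1.2 − 0.6) = 0.4618/0.6000 = 0.7697
Terminal stock prices: S_uu = 129.6, S_ud = 64.8, S_dd = 32.4
Terminal payoffs (K − S): max(-46.6, 0) = 0, max(18.2, 0) = 18.2, max(50.6, 0) = 50.6
Node u (S = 108): continuation = e^(−0.06)·[0.7697·0.0000 + 0.2303·18.2000] = 3.9469; exercise value = 0.0000 ≤ continuation, so V_u = 3.9469
Node d (S = 54): continuation = e^(−0.06)·[0.7697·18.2000 + 0.2303·50.6000] = 24.1665; exercise value = 29.0000 > continuation, so V_d = 29.0000 (exercise)
Node 0 (S = 90): continuation = e^(−0.06)·[0.7697·3.9469 + 0.2303·29.0000] = 9.1501; exercise value = 0.0000 ≤ continuation, so V_0 = 9.1501

$9.15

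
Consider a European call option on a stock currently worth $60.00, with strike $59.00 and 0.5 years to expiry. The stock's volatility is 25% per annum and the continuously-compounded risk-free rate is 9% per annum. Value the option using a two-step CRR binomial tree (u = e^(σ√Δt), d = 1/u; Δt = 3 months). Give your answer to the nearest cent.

CRR parameters: u = e^(σ√Δt) = e^(0.25·√0.25) = 1.1331, d = 1/u = 0.8825
Per-period rate: rΔt = 0.09·0.25 = 0.0225, so R = e^0.0225 = 1.0228
Risk-neutral probability p = (e^0.0225 − 0.8825)/(1.1331 − 0.8825) = 0.1403/0.2507 = 0.5596
Terminal stock prices: S_uu = 77.04, S_ud = 60, S_dd = 46.73
Terminal payoffs (S − K): max(18.04, 0) = 18.04, max(1, 0) = 1, max(-12.27, 0) = 0
Node u (S = 67.99): V_u = e^(−0.0225)·[0.5596·18.0415 + 0.4404·1.0000] = 10.3016
Node d (S = 52.95): V_d = e^(−0.0225)·[0.5596·1.0000 + 0.4404·0.0000] = 0.5471
Node 0 (S = 60): V_0 = e^(−0.0225)·[0.5596·10.3016 + 0.4404·0.5471] = 5.8719

$5.87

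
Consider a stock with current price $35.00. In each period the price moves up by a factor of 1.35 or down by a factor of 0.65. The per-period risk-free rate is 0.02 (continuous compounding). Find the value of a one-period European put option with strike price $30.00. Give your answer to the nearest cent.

Risk-neutral probability p = (e^0.02 − 0.65)/(1.35 − 0.65) = 0.3702/0.7000 = 0.5289
Terminal stock prices: S_u = 47.25, S_d = 22.75
Terminal payoffs (K − S): max(-17.25, 0) = 0, max(7.25, 0) = 7.25
Node 0 (S = 35): V_0 = e^(−0.02)·[0.5289·0.0000 + 0.4711·7.2500] = 3.3481

$3.35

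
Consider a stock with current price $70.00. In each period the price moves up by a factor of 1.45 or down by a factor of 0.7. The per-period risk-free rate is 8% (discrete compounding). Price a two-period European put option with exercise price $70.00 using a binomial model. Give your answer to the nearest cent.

Risk-neutral probability p = (1 + 0.08 − 0.7)/(1.45 − 0.7) = 0.3800/0.7500 = 0.5067
Terminal stock prices: S_uu = 147.2, S_ud = 71.05, S_dd = 34.3
Terminal payoffs (K − S): max(-77.18, 0) = 0, max(-1.05, 0) = 0, max(35.7, 0) = 35.7
Node u (S = 101.5): V_u = 1/1.08·[0.5067·0.0000 + 0.4933·0.0000] = 0.0000
Node d (S = 49): V_d = 1/1.08·[0.5067·0.0000 + 0.4933·35.7000] = 16.3074
Node 0 (S = 70): V_0 = 1/1.08·[0.5067·0.0000 + 0.4933·16.3074] = 7.4491

$7.45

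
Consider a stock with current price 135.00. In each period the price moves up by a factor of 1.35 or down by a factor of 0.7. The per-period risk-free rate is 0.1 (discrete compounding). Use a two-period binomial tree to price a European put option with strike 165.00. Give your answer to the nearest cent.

Risk-neutral probability p = (1 + 0.1 − 0.7)/(1.35 − 0.7) = 0.4000/0.6500 = 0.6154
Terminal stock prices: S_uu = 246, S_ud = 127.6, S_dd = 66.15
Terminal payoffs (K − S): max(-81.04, 0) = 0, max(37.43, 0) = 37.43, max(98.85, 0) = 98.85
Node u (S = 182.2): V_u = 1/1.1·[0.6154·0.0000 + 0.3846·37.4250] = 13.0857
Node d (S = 94.5): V_d = 1/1.1·[0.6154·37.4250 + 0.3846·98.8500] = 55.5000
Node 0 (S = 135): V_0 = 1/1.1·[0.6154·13.0857 + 0.3846·55.5000] = 26.7262

26.73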